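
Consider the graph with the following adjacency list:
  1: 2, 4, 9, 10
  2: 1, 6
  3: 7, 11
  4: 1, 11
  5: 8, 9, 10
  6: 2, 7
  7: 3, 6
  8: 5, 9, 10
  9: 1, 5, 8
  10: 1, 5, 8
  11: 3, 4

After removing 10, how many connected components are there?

With 10 gone, the remaining components are: {1, 2, 3, 4, 5, 6, 7, 8, 9, 11}.
That is 1 component.

1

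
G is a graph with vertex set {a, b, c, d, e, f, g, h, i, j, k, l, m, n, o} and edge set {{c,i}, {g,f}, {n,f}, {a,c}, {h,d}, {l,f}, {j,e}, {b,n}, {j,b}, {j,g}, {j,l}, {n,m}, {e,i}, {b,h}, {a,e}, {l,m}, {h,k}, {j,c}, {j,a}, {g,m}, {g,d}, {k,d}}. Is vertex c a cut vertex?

Deleting c leaves 2 components (was 2), so c is not a cut vertex.

No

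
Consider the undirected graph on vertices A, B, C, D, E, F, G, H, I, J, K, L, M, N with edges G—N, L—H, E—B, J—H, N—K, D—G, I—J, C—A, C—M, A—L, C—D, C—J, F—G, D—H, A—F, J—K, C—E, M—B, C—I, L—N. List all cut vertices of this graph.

Removing C increases the component count from 1 to 2, so C is a cut vertex.
By contrast removing H leaves 1 component; it is not a cut vertex. No other vertex is a cut vertex either.

C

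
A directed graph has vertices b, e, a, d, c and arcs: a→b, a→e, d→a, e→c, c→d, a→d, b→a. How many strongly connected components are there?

1

{a, b, c, d, e} are all mutually reachable — one SCC of size 5.
That gives 1 strongly connected component.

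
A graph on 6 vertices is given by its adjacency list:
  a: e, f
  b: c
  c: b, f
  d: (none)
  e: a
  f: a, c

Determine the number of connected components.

d is isolated — a component by itself.
Starting from a we can reach a, b, c, e, f. That is one component of size 5.
Total: 2 components.

2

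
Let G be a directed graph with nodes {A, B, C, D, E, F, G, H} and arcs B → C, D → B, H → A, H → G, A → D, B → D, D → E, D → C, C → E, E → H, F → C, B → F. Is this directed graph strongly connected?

There is no directed path from G to B, so the graph is not strongly connected.

No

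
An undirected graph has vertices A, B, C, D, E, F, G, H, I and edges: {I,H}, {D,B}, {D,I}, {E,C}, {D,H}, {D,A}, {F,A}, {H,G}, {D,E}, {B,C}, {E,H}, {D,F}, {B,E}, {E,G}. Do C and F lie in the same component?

From C we can reach A, B, C, D, E, F, G, H, I, which includes F.

Yes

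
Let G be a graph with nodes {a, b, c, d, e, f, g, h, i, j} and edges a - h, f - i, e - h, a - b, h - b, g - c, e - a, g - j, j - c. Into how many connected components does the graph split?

4

d is isolated — a component by itself.
Starting from f we can reach f, i. That is one component of size 2.
Starting from c we can reach c, g, j. That is one component of size 3.
Starting from a we can reach a, b, e, h. That is one component of size 4.
Total: 4 components.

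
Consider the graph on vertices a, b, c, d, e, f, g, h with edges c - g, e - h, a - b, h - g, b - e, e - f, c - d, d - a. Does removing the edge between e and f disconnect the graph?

Yes

Removing e - f leaves no path between e and f: the component count goes from 1 to 2. So it is a bridge.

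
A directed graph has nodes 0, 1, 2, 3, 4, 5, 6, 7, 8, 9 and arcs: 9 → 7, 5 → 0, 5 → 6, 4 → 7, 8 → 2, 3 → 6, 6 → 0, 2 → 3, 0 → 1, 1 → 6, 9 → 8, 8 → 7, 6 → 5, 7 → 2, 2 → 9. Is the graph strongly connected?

No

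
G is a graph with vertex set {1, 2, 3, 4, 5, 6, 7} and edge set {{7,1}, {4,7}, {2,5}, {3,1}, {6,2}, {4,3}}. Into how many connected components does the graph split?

2

Starting from 2 we can reach 2, 5, 6. That is one component of size 3.
Starting from 1 we can reach 1, 3, 4, 7. That is one component of size 4.
Total: 2 components.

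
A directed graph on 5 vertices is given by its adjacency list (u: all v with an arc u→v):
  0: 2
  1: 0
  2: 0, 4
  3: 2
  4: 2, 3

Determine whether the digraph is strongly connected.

No

There is no directed path from 3 to 1, so the graph is not strongly connected.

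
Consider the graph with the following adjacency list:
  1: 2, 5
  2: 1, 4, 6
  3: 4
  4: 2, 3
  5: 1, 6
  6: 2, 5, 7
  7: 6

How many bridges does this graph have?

The edges on the cycle 6-2-1-5-6 are not bridges since each lies on that cycle.
But removing 4-3 disconnects 4 from 3; removing 2-4 disconnects 2 from 4; removing 6-7 disconnects 6 from 7 — these are bridges.
That makes 3 bridges.

3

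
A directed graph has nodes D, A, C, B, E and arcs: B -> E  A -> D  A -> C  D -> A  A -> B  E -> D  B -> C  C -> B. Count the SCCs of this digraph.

1

{A, B, C, D, E} are all mutually reachable — one SCC of size 5.
That gives 1 strongly connected component.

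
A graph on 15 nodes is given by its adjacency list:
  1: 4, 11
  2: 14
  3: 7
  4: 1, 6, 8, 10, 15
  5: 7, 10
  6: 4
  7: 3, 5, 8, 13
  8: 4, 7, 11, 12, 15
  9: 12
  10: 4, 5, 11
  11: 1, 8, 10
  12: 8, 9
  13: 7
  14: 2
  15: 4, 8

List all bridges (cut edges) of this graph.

12-8, 12-9, 13-7, 14-2, 3-7, 4-6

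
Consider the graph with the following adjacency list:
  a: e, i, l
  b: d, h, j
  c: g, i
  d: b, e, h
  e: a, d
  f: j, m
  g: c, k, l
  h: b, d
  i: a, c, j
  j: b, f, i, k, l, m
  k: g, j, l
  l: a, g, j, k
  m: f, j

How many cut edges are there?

The edges on the cycle j-f-m-j are not bridges since each lies on that cycle.
Every edge lies on some cycle, so there are no bridges.

0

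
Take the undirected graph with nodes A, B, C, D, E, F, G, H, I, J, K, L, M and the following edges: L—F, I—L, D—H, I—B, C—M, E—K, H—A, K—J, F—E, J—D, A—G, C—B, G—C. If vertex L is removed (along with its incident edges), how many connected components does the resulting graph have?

1

With L gone, the remaining components are: {A, B, C, D, E, F, G, H, I, J, K, M}.
That is 1 component.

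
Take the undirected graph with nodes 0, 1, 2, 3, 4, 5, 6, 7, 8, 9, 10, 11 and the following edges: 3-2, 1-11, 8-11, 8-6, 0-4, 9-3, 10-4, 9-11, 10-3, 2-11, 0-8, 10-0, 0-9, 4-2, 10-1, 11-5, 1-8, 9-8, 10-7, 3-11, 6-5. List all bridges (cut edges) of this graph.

10-7

The edges on the cycle 0-4-2-3-9-0 are not bridges since each lies on that cycle.
But removing 10-7 disconnects 10 from 7 — this is a bridge.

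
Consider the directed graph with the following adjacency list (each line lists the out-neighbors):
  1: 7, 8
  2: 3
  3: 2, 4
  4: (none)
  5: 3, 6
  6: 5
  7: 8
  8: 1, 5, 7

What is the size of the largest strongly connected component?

3

{1, 7, 8} are all mutually reachable — one SCC of size 3.
{2, 3} are all mutually reachable — one SCC of size 2.
{5, 6} are all mutually reachable — one SCC of size 2.
{4} is an SCC by itself.
The largest has 3 vertices.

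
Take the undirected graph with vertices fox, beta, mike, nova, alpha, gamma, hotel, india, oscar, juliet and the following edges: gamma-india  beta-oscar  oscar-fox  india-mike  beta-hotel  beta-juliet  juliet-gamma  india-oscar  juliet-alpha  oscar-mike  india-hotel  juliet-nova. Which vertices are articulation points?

oscar, juliet

Removing oscar increases the component count from 1 to 2, so oscar is a cut vertex.
Removing juliet increases the component count from 1 to 3, so juliet is a cut vertex.
By contrast removing fox leaves 1 component; it is not a cut vertex. No other vertex is a cut vertex either.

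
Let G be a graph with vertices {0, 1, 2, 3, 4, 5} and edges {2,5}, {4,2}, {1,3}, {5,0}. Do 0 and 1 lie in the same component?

No

The component containing 0 is {0, 2, 4, 5}, and 1 is not in it.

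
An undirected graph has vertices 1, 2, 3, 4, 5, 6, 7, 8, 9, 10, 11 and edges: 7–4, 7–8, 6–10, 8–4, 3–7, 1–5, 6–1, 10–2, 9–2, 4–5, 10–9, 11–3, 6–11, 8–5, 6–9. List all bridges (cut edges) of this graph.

none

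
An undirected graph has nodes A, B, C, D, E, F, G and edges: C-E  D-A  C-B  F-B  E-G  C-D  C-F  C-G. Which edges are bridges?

The edges on the cycle C-F-B-C are not bridges since each lies on that cycle.
But removing C-D disconnects C from D; removing A-D disconnects A from D — these are bridges.

A-D, C-D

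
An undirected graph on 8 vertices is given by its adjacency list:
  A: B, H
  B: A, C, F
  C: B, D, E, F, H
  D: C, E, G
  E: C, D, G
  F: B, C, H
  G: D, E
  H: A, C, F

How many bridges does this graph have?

0

The edges on the cycle C-B-A-H-C are not bridges since each lies on that cycle.
Every edge lies on some cycle, so there are no bridges.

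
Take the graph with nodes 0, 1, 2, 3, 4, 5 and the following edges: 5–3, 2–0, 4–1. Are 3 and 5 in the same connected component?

Yes

From 3 we can reach 3, 5, which includes 5.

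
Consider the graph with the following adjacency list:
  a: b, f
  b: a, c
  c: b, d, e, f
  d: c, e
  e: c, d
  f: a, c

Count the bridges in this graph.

The edges on the cycle c-e-d-c are not bridges since each lies on that cycle.
Every edge lies on some cycle, so there are no bridges.

0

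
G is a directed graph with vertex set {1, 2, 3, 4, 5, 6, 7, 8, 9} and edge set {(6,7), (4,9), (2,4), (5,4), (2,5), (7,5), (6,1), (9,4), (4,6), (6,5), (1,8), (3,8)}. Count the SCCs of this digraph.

{4, 5, 6, 7, 9} are all mutually reachable — one SCC of size 5.
{1} is an SCC by itself.
{3} is an SCC by itself.
{2} is an SCC by itself.
{8} is an SCC by itself.
That gives 5 strongly connected components.

5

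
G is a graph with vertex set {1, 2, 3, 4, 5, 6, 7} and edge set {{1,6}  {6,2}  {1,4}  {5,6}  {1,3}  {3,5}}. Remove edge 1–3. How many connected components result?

1 and 3 are still connected via 1-6-5-3, so the component count stays at 2.

2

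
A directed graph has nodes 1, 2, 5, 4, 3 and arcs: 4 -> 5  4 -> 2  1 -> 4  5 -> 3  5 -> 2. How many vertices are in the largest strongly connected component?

1

{2} is an SCC by itself.
{5} is an SCC by itself.
{3} is an SCC by itself.
{4} is an SCC by itself.
{1} is an SCC by itself.
The largest has 1 vertex.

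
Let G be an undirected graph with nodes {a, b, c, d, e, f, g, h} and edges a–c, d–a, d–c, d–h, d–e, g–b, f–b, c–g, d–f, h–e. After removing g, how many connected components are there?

1

With g gone, the remaining components are: {a, b, c, d, e, f, h}.
That is 1 component.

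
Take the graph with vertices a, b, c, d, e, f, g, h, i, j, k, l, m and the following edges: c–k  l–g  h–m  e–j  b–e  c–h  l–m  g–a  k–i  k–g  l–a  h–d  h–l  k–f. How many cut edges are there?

5

The edges on the cycle h-l-m-h are not bridges since each lies on that cycle.
But removing e–j disconnects e from j; removing k–f disconnects k from f; removing d–h disconnects d from h; removing i–k disconnects i from k — these are bridges.
In total 5 edges are bridges.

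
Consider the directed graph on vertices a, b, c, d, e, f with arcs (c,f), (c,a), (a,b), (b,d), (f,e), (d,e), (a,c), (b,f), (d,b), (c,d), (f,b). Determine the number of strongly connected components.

3

{b, d, f} are all mutually reachable — one SCC of size 3.
{a, c} are all mutually reachable — one SCC of size 2.
{e} is an SCC by itself.
That gives 3 strongly connected components.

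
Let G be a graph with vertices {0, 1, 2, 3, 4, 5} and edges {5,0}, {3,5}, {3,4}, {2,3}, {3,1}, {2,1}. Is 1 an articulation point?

No

Deleting 1 leaves 1 component (was 1) (its neighbors 2, 3 remain connected to each other), so 1 is not a cut vertex.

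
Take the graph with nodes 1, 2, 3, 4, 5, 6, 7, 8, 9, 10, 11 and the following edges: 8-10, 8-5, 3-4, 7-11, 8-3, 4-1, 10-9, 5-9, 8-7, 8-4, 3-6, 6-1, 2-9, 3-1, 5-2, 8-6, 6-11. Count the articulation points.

1

Removing 8 increases the component count from 1 to 2, so 8 is a cut vertex.
By contrast removing 5 leaves 1 component; it is not a cut vertex. No other vertex is a cut vertex either.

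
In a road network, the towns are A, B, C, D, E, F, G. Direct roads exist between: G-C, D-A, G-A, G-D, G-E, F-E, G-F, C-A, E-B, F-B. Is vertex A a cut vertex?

No

Deleting A leaves 1 component (was 1) (its neighbors C, D, G remain connected to each other), so A is not a cut vertex.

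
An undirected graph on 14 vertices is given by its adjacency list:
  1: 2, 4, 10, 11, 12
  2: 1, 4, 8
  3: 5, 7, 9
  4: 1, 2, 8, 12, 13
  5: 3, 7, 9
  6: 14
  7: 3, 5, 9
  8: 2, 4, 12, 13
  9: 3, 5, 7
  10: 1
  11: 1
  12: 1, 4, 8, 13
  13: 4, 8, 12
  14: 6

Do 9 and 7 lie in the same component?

Yes

From 9 we can reach 3, 5, 7, 9, which includes 7.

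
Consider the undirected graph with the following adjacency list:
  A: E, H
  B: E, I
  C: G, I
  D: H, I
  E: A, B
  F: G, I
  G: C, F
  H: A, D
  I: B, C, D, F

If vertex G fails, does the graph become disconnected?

No

Deleting G leaves 1 component (was 1) (its neighbors C, F remain connected to each other), so G is not a cut vertex.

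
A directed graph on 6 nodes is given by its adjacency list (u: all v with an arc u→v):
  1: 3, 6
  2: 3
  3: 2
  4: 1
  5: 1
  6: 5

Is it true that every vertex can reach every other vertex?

There is no directed path from 1 to 4, so the graph is not strongly connected.

No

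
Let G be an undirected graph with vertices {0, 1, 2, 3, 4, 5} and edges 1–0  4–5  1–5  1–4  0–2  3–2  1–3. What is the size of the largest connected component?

6

Starting from 0 we can reach 0, 1, 2, 3, 4, 5. That is one component of size 6.
The largest has 6 vertices.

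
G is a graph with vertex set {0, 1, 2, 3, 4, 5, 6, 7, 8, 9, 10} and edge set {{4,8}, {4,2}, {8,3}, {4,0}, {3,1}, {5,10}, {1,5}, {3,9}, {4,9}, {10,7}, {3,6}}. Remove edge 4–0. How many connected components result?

Before removal there is 1 component.
4–0 is a bridge — removing it separates 4's side from 0's side.
After removal: 2 components.

2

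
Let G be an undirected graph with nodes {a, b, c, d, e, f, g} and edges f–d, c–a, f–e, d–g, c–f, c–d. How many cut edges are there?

The edges on the cycle c-f-d-c are not bridges since each lies on that cycle.
But removing d–g disconnects d from g; removing f–e disconnects f from e; removing c–a disconnects c from a — these are bridges.
That makes 3 bridges.

3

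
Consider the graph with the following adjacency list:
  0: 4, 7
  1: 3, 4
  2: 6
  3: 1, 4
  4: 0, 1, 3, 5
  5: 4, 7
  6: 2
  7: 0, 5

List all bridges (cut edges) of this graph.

2-6

The edges on the cycle 4-1-3-4 are not bridges since each lies on that cycle.
But removing 6-2 disconnects 6 from 2 — this is a bridge.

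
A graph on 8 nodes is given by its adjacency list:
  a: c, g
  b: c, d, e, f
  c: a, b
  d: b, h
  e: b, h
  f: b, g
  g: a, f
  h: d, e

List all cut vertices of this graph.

b

Removing b increases the component count from 1 to 2, so b is a cut vertex.
By contrast removing d leaves 1 component; it is not a cut vertex. No other vertex is a cut vertex either.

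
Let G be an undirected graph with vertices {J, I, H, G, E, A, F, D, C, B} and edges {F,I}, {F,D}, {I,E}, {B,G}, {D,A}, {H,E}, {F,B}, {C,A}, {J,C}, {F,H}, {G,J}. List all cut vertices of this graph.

Removing F increases the component count from 1 to 2, so F is a cut vertex.
By contrast removing J leaves 1 component; it is not a cut vertex. No other vertex is a cut vertex either.

F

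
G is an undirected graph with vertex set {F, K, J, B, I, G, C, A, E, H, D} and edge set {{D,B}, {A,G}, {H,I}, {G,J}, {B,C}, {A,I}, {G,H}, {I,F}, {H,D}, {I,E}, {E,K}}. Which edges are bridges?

B-C, B-D, D-H, E-I, E-K, F-I, G-J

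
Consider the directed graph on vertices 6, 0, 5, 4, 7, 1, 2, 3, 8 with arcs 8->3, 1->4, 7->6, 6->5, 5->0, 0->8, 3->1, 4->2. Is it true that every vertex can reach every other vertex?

There is no directed path from 5 to 7, so the graph is not strongly connected.

No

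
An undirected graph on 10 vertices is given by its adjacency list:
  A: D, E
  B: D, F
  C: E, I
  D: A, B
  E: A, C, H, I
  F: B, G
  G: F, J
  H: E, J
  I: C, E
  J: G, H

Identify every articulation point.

Removing E increases the component count from 1 to 2, so E is a cut vertex.
By contrast removing F leaves 1 component; it is not a cut vertex. No other vertex is a cut vertex either.

E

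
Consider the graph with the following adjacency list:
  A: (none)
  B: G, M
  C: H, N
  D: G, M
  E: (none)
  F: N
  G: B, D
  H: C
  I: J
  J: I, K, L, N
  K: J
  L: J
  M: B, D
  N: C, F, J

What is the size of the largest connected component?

8

A is isolated — a component by itself.
E is isolated — a component by itself.
Starting from B we can reach B, D, G, M. That is one component of size 4.
Starting from C we can reach C, F, H, I, J, K, L, N. That is one component of size 8.
The largest has 8 vertices.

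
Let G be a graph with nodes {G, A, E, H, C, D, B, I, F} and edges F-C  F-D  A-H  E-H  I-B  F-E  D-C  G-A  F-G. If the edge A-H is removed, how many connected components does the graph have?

2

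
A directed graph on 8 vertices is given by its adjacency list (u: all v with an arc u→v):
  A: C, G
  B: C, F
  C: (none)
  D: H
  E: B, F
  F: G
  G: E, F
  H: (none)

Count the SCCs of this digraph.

{B, E, F, G} are all mutually reachable — one SCC of size 4.
{C} is an SCC by itself.
{A} is an SCC by itself.
{H} is an SCC by itself.
{D} is an SCC by itself.
That gives 5 strongly connected components.

5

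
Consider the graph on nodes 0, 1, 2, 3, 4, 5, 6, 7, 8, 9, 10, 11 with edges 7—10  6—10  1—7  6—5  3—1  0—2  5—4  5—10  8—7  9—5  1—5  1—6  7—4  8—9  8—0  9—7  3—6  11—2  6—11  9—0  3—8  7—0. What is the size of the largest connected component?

Starting from 0 we can reach 0, 1, 2, 3, 4, 5, 6, 7, 8, 9, 10, 11. That is one component of size 12.
The largest has 12 vertices.

12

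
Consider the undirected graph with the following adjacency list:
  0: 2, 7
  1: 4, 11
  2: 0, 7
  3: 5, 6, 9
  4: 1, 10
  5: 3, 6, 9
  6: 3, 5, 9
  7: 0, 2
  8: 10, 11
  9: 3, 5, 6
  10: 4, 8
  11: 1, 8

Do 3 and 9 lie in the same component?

From 3 we can reach 3, 5, 6, 9, which includes 9.

Yes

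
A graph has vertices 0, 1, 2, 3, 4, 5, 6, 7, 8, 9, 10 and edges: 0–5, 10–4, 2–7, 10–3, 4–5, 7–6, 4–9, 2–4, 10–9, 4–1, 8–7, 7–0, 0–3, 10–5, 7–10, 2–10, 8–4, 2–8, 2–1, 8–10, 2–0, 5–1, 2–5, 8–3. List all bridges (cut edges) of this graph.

The edges on the cycle 2-8-3-0-2 are not bridges since each lies on that cycle.
But removing 7–6 disconnects 7 from 6 — this is a bridge.

6-7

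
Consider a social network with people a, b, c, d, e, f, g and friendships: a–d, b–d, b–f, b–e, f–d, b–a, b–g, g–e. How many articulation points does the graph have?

Removing b increases the component count from 2 to 3, so b is a cut vertex.
By contrast removing a leaves 2 components; it is not a cut vertex. No other vertex is a cut vertex either.

1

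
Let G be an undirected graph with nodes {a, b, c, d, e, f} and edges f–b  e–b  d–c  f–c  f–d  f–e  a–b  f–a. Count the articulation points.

Removing f increases the component count from 1 to 2, so f is a cut vertex.
By contrast removing b leaves 1 component; it is not a cut vertex. No other vertex is a cut vertex either.

1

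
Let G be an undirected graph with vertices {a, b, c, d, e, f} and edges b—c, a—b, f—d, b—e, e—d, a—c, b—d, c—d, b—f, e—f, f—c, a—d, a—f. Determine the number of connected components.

1

Starting from a we can reach a, b, c, d, e, f. That is one component of size 6.
Total: 1 component.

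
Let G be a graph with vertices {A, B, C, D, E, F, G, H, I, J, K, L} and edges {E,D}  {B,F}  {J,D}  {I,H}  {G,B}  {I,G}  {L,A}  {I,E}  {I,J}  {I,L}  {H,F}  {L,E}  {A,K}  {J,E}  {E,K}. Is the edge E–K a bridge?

After removing E–K, the path E-L-A-K still connects them, so the edge is not a bridge.

No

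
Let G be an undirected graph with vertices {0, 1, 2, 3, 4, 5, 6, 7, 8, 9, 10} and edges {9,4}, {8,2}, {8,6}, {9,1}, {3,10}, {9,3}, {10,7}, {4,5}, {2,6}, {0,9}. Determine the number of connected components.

Starting from 2 we can reach 2, 6, 8. That is one component of size 3.
Starting from 0 we can reach 0, 1, 3, 4, 5, 7, 9, 10. That is one component of size 8.
Total: 2 components.

2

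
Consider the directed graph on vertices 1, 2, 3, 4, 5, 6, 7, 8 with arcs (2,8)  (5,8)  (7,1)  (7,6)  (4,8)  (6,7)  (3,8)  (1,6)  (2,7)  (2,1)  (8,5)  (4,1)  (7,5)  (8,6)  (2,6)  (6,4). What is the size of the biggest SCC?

6

{1, 4, 5, 6, 7, 8} are all mutually reachable — one SCC of size 6.
{2} is an SCC by itself.
{3} is an SCC by itself.
The largest has 6 vertices.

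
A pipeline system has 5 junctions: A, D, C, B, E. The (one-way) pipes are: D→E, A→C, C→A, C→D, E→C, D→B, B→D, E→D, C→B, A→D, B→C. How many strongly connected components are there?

1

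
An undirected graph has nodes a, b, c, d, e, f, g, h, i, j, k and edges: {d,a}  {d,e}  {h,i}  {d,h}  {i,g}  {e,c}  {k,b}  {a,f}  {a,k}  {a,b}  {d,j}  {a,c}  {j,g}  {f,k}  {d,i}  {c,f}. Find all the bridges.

The edges on the cycle d-e-c-f-k-b-a-d are not bridges since each lies on that cycle.
Every edge lies on some cycle, so there are no bridges.

none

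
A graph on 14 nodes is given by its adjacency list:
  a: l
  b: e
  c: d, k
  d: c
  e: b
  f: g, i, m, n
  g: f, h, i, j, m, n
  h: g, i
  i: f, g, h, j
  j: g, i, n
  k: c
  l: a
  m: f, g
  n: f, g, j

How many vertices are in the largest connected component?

Starting from a we can reach a, l. That is one component of size 2.
Starting from b we can reach b, e. That is one component of size 2.
Starting from c we can reach c, d, k. That is one component of size 3.
Starting from f we can reach f, g, h, i, j, m, n. That is one component of size 7.
The largest has 7 vertices.

7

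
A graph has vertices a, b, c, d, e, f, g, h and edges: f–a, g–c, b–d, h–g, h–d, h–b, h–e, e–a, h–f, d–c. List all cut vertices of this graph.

h

Removing h increases the component count from 1 to 2, so h is a cut vertex.
By contrast removing d leaves 1 component; it is not a cut vertex. No other vertex is a cut vertex either.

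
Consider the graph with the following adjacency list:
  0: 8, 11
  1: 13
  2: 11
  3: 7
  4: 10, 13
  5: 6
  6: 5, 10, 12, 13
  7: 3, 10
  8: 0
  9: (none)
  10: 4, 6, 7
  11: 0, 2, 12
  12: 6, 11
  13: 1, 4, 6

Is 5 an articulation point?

Deleting 5 leaves 2 components (was 2), so 5 is not a cut vertex.

No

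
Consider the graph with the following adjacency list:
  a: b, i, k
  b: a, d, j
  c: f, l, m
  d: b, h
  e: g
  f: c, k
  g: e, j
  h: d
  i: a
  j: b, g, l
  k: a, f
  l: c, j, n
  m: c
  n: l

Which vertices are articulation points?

Removing a increases the component count from 1 to 2, so a is a cut vertex.
Removing b increases the component count from 1 to 2, so b is a cut vertex.
Removing c increases the component count from 1 to 2, so c is a cut vertex.
Likewise d, g, j, l are cut vertices.
By contrast removing n leaves 1 component; it is not a cut vertex. No other vertex is a cut vertex either.

a, b, c, d, g, j, l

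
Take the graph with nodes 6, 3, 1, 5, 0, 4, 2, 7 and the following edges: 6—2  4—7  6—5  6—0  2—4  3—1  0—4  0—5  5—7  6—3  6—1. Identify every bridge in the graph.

none

The edges on the cycle 6-3-1-6 are not bridges since each lies on that cycle.
Every edge lies on some cycle, so there are no bridges.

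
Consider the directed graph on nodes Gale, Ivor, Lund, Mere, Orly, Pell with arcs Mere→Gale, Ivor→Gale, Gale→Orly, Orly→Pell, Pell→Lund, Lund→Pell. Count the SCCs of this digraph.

5

{Lund, Pell} are all mutually reachable — one SCC of size 2.
{Mere} is an SCC by itself.
{Ivor} is an SCC by itself.
{Gale} is an SCC by itself.
{Orly} is an SCC by itself.
That gives 5 strongly connected components.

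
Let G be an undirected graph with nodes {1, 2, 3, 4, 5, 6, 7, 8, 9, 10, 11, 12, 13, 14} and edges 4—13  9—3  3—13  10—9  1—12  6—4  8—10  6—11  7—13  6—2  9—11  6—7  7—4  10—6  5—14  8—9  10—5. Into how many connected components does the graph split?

2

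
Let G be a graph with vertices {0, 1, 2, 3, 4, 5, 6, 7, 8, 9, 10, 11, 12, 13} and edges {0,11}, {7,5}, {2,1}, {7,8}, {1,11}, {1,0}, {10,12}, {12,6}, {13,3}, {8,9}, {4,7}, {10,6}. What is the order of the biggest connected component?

5

Starting from 3 we can reach 3, 13. That is one component of size 2.
Starting from 6 we can reach 6, 10, 12. That is one component of size 3.
Starting from 0 we can reach 0, 1, 2, 11. That is one component of size 4.
Starting from 4 we can reach 4, 5, 7, 8, 9. That is one component of size 5.
The largest has 5 vertices.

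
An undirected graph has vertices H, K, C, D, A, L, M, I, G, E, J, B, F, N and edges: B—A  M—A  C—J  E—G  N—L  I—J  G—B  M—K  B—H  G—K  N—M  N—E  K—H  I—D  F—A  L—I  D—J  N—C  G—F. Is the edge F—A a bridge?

No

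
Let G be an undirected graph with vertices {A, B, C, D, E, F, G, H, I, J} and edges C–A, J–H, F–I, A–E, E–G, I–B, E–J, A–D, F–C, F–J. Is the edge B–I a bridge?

Yes

Removing B–I leaves no path between B and I: the component count goes from 1 to 2. So it is a bridge.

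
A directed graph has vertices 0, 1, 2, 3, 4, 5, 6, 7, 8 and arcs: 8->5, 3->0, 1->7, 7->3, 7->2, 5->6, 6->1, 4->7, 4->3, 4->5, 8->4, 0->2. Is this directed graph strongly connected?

There is no directed path from 4 to 8, so the graph is not strongly connected.

No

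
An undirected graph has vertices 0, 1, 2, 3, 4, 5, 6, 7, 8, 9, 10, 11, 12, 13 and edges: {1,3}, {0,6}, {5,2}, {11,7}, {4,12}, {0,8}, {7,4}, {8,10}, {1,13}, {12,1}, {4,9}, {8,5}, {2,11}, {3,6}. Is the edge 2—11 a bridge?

After removing 2—11, the path 2-5-8-0-6-3-1-12-4-7-11 still connects them, so the edge is not a bridge.

No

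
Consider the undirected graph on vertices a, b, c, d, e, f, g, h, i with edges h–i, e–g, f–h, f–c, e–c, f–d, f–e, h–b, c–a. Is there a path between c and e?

Yes

From c we can reach a, b, c, d, e, f, g, h, i, which includes e.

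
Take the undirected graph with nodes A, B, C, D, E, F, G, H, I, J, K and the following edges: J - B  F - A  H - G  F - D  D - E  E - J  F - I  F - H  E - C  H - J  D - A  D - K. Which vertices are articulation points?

D, E, F, H, J

Removing D increases the component count from 1 to 2, so D is a cut vertex.
Removing E increases the component count from 1 to 2, so E is a cut vertex.
Removing F increases the component count from 1 to 2, so F is a cut vertex.
Likewise H, J are cut vertices.
By contrast removing A leaves 1 component; it is not a cut vertex. No other vertex is a cut vertex either.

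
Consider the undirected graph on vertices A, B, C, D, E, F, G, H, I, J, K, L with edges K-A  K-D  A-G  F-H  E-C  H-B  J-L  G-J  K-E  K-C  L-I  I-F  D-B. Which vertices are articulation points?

K

Removing K increases the component count from 1 to 2, so K is a cut vertex.
By contrast removing C leaves 1 component; it is not a cut vertex. No other vertex is a cut vertex either.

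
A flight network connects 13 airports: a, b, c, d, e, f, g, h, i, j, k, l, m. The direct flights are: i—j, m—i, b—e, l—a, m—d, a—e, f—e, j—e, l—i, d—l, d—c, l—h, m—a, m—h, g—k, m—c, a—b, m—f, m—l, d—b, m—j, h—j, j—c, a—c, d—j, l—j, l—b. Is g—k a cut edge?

Yes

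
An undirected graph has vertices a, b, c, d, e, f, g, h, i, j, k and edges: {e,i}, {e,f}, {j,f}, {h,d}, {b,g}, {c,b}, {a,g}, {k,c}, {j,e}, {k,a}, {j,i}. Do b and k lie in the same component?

Yes

From b we can reach a, b, c, g, k, which includes k.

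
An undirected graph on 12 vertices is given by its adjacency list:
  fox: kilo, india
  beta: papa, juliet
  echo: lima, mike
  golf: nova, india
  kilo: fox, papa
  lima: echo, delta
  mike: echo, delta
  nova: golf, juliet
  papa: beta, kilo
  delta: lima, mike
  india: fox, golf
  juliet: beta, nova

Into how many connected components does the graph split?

2

Starting from echo we can reach echo, lima, mike, delta. That is one component of size 4.
Starting from fox we can reach fox, beta, golf, kilo, nova, papa, india, juliet. That is one component of size 8.
Total: 2 components.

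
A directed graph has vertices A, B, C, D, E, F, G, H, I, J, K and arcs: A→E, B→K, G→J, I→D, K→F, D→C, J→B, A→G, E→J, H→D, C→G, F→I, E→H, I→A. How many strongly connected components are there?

{A, B, C, D, E, F, G, H, I, J, K} are all mutually reachable — one SCC of size 11.
That gives 1 strongly connected component.

1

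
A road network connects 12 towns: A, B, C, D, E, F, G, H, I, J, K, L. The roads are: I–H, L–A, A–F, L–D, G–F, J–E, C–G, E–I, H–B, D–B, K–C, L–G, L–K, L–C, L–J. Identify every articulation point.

Removing L increases the component count from 1 to 2, so L is a cut vertex.
By contrast removing H leaves 1 component; it is not a cut vertex. No other vertex is a cut vertex either.

L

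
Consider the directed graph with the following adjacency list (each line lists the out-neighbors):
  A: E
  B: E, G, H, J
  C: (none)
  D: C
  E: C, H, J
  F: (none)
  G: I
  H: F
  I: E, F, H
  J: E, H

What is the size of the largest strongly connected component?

2

{E, J} are all mutually reachable — one SCC of size 2.
{F} is an SCC by itself.
{H} is an SCC by itself.
{A} is an SCC by itself.
{I} is an SCC by itself.
(and 4 more singleton SCCs)
The largest has 2 vertices.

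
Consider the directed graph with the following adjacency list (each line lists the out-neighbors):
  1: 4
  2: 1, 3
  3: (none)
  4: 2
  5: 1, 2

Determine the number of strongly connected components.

{1, 2, 4} are all mutually reachable — one SCC of size 3.
{3} is an SCC by itself.
{5} is an SCC by itself.
That gives 3 strongly connected components.

3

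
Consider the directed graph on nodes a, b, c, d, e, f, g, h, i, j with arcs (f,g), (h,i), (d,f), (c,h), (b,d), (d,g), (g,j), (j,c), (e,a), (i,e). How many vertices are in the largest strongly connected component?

1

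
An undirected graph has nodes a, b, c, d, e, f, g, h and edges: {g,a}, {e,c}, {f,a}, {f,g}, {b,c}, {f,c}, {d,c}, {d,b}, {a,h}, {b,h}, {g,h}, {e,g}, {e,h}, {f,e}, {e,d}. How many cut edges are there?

0

The edges on the cycle f-e-d-b-c-f are not bridges since each lies on that cycle.
Every edge lies on some cycle, so there are no bridges.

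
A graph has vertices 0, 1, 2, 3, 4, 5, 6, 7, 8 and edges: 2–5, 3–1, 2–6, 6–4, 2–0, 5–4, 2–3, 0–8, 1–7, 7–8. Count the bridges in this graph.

0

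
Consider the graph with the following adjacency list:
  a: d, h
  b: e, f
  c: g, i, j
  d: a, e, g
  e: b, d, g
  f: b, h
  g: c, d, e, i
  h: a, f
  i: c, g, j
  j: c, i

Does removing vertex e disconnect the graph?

No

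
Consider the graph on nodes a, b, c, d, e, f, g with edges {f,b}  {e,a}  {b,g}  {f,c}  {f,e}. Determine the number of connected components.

2

d is isolated — a component by itself.
Starting from a we can reach a, b, c, e, f, g. That is one component of size 6.
Total: 2 components.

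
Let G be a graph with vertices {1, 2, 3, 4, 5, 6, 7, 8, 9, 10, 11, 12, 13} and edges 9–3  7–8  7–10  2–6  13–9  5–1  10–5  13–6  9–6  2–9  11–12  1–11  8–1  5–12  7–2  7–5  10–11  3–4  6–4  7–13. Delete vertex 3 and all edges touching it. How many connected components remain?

1

With 3 gone, the remaining components are: {1, 2, 4, 5, 6, 7, 8, 9, 10, 11, 12, 13}.
That is 1 component.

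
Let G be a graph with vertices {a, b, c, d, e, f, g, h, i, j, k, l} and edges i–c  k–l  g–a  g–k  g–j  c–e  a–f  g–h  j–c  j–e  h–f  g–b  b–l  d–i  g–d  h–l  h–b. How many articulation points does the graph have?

Removing g increases the component count from 1 to 2, so g is a cut vertex.
By contrast removing a leaves 1 component; it is not a cut vertex. No other vertex is a cut vertex either.

1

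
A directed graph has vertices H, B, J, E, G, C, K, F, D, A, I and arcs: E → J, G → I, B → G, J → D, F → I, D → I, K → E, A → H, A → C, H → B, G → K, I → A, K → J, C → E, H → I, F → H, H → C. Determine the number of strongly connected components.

2

{A, B, C, D, E, G, H, I, J, K} are all mutually reachable — one SCC of size 10.
{F} is an SCC by itself.
That gives 2 strongly connected components.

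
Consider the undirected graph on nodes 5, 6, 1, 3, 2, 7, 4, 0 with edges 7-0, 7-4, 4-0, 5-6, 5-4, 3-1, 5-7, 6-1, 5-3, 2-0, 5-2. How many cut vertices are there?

1

Removing 5 increases the component count from 1 to 2, so 5 is a cut vertex.
By contrast removing 0 leaves 1 component; it is not a cut vertex. No other vertex is a cut vertex either.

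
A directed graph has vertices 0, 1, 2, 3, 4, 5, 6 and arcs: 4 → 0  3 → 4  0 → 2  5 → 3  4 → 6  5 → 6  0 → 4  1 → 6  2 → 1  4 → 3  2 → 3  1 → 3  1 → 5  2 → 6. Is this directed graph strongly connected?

There is no directed path from 6 to 2, so the graph is not strongly connected.

No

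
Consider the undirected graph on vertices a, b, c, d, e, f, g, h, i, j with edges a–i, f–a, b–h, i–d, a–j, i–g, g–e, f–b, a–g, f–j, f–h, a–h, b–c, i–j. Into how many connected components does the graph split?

1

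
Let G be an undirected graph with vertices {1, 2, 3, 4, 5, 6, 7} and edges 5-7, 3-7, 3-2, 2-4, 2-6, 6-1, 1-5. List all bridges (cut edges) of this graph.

The edges on the cycle 3-2-6-1-5-7-3 are not bridges since each lies on that cycle.
But removing 2-4 disconnects 2 from 4 — this is a bridge.

2-4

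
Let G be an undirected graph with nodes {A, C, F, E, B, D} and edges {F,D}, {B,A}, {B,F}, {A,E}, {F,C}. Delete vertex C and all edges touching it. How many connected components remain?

1

With C gone, the remaining components are: {A, B, D, E, F}.
That is 1 component.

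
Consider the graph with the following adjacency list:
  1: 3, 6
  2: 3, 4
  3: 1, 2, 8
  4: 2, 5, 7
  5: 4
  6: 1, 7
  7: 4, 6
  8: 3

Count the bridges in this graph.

2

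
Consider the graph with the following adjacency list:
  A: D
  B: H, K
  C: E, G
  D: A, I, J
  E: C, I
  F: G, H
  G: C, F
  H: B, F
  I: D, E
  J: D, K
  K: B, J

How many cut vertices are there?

1

Removing D increases the component count from 1 to 2, so D is a cut vertex.
By contrast removing J leaves 1 component; it is not a cut vertex. No other vertex is a cut vertex either.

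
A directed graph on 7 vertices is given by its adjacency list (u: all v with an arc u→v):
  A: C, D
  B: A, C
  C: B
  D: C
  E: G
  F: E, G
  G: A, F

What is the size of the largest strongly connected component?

4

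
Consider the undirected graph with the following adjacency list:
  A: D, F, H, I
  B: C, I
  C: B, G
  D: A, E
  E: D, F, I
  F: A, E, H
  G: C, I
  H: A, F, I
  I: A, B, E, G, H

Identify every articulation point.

Removing I increases the component count from 1 to 2, so I is a cut vertex.
By contrast removing C leaves 1 component; it is not a cut vertex. No other vertex is a cut vertex either.

I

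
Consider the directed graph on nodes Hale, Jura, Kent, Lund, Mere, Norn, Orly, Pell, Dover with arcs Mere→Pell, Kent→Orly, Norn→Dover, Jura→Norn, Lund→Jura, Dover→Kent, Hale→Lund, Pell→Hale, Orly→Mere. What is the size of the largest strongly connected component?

9

{Hale, Jura, Kent, Lund, Mere, Norn, Orly, Pell, Dover} are all mutually reachable — one SCC of size 9.
The largest has 9 vertices.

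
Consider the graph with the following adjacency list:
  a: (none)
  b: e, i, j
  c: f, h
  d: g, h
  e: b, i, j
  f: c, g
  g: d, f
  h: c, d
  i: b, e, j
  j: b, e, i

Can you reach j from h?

The component containing h is {c, d, f, g, h}, and j is not in it.

No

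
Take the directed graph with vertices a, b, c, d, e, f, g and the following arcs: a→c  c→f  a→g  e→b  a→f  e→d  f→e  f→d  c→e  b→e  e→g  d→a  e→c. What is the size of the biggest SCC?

{a, b, c, d, e, f} are all mutually reachable — one SCC of size 6.
{g} is an SCC by itself.
The largest has 6 vertices.

6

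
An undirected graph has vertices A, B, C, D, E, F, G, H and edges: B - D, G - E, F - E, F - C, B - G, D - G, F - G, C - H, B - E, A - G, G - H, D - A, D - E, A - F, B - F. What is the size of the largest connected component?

Starting from A we can reach A, B, C, D, E, F, G, H. That is one component of size 8.
The largest has 8 vertices.

8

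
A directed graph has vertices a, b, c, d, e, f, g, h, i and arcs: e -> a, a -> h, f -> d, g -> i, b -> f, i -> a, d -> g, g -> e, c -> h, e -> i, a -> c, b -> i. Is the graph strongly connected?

There is no directed path from c to g, so the graph is not strongly connected.

No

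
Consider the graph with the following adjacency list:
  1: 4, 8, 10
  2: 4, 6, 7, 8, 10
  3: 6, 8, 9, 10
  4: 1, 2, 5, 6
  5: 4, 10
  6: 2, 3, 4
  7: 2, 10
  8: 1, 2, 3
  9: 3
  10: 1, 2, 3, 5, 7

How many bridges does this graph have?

1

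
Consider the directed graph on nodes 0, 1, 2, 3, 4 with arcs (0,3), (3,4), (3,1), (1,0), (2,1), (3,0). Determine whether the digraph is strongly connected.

No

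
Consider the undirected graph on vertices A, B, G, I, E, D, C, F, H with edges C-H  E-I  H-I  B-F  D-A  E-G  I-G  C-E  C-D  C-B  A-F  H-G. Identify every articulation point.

C

Removing C increases the component count from 1 to 2, so C is a cut vertex.
By contrast removing D leaves 1 component; it is not a cut vertex. No other vertex is a cut vertex either.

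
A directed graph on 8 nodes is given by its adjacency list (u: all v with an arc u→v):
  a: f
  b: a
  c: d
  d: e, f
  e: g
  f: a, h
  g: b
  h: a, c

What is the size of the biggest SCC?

{a, b, c, d, e, f, g, h} are all mutually reachable — one SCC of size 8.
The largest has 8 vertices.

8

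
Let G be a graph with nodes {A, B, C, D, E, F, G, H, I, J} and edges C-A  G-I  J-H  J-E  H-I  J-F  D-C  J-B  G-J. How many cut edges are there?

5

The edges on the cycle G-J-H-I-G are not bridges since each lies on that cycle.
But removing J-B disconnects J from B; removing C-A disconnects C from A; removing C-D disconnects C from D; removing J-F disconnects J from F — these are bridges.
In total 5 edges are bridges.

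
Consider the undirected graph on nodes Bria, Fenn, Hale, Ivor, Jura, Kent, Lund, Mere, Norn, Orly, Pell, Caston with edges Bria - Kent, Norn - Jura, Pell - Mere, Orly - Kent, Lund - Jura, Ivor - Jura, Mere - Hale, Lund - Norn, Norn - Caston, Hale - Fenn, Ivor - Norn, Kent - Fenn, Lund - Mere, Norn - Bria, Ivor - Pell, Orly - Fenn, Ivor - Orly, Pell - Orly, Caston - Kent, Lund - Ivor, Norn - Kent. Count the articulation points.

Removing Kent, for instance, still leaves 1 component. No single vertex removal increases the component count — the graph has no articulation points.

0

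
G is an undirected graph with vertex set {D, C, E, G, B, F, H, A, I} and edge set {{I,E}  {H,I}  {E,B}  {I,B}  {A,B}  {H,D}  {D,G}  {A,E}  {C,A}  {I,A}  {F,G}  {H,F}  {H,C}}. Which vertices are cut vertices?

H

Removing H increases the component count from 1 to 2, so H is a cut vertex.
By contrast removing I leaves 1 component; it is not a cut vertex. No other vertex is a cut vertex either.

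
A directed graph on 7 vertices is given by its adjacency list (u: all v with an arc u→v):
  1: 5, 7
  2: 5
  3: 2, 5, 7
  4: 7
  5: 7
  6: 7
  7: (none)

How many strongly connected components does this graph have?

{5} is an SCC by itself.
{3} is an SCC by itself.
{6} is an SCC by itself.
{4} is an SCC by itself.
{1} is an SCC by itself.
(and 2 more singleton SCCs)
That gives 7 strongly connected components.

7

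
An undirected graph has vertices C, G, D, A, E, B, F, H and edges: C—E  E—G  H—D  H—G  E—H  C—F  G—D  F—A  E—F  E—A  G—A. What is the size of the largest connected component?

7

B is isolated — a component by itself.
Starting from A we can reach A, C, D, E, F, G, H. That is one component of size 7.
The largest has 7 vertices.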